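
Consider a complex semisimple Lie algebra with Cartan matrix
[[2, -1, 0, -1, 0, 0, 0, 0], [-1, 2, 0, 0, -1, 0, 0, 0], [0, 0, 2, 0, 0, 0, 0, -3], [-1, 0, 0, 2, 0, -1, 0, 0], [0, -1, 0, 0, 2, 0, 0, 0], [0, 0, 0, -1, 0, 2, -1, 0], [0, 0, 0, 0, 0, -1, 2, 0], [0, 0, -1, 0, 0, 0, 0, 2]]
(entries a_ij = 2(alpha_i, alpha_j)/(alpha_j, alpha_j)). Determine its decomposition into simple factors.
A6 + G2

The diagram associated to this matrix has two connected components: the simple roots {alpha_1, alpha_2, alpha_4, alpha_5, alpha_6, alpha_7} form a chain of 6 nodes with single edges (A_6), and {alpha_3, alpha_8} form two nodes joined by a triple edge (G_2). A semisimple Lie algebra decomposes uniquely as the direct sum of simple ideals, one per connected component of its Dynkin diagram, so g ≅ A_6 ⊕ G_2 (dimension 48 + 14 = 62).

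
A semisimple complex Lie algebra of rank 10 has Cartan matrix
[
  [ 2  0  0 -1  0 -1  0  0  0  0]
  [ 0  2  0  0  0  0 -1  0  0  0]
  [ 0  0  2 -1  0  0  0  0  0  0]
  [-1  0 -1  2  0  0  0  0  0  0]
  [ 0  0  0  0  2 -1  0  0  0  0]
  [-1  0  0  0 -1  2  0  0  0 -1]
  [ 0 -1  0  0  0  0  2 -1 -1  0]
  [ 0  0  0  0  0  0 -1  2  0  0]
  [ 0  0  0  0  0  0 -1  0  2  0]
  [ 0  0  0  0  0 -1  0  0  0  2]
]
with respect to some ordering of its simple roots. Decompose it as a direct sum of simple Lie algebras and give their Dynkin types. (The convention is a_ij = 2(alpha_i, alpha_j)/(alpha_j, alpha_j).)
The diagram associated to this matrix has two connected components: the simple roots {alpha_2, alpha_7, alpha_8, alpha_9} form a chain of 2 nodes with a fork of two nodes at one end (D_4), and {alpha_1, alpha_3, alpha_4, alpha_5, alpha_6, alpha_10} form a chain of 4 nodes with a fork of two nodes at one end (D_6). A semisimple Lie algebra decomposes uniquely as the direct sum of simple ideals, one per connected component of its Dynkin diagram, so g ≅ D_4 ⊕ D_6 (dimension 28 + 66 = 94).

D4 ⊕ D6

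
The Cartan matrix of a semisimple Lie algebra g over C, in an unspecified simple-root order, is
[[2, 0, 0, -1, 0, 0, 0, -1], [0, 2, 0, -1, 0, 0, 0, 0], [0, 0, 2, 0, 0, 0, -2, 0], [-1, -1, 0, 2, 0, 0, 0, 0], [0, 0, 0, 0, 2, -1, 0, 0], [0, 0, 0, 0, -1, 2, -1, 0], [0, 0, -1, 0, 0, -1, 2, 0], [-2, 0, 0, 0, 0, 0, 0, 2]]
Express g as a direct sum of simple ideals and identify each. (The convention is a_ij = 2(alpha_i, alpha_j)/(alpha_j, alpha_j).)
C_4 (sp(8)) ⊕ C_4 (sp(8))

The diagram associated to this matrix has two connected components: the simple roots {alpha_3, alpha_5, alpha_6, alpha_7} form a chain of 4 nodes with a double edge at one end; the terminal node there is the unique long simple root (C_4), and {alpha_1, alpha_2, alpha_4, alpha_8} form a chain of 4 nodes with a double edge at one end; the terminal node there is the unique long simple root (C_4). A semisimple Lie algebra decomposes uniquely as the direct sum of simple ideals, one per connected component of its Dynkin diagram, so g ≅ C_4 ⊕ C_4 (dimension 36 + 36 = 72).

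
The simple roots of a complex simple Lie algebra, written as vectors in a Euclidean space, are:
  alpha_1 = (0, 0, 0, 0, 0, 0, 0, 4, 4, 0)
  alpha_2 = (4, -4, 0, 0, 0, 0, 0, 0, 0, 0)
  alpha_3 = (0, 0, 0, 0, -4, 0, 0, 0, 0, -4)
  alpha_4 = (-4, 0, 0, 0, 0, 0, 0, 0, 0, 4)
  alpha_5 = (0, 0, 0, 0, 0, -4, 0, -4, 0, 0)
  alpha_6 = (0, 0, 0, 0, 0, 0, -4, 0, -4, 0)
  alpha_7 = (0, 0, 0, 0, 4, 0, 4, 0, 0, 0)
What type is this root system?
Compute the Cartan integers a_ij = 2(alpha_i, alpha_j)/(alpha_j, alpha_j); the resulting 7x7 Cartan matrix is
[[2, 0, 0, 0, -1, -1, 0], [0, 2, 0, -1, 0, 0, 0], [0, 0, 2, -1, 0, 0, -1], [0, -1, -1, 2, 0, 0, 0], [-1, 0, 0, 0, 2, 0, 0], [-1, 0, 0, 0, 0, 2, -1], [0, 0, -1, 0, 0, -1, 2]].
All simple roots have the same length, so the diagram is simply laced. The associated Dynkin diagram is a chain of 7 nodes with single edges (A_7), so the type is A_7 (the algebra sl(8)).

A_7 (sl(8))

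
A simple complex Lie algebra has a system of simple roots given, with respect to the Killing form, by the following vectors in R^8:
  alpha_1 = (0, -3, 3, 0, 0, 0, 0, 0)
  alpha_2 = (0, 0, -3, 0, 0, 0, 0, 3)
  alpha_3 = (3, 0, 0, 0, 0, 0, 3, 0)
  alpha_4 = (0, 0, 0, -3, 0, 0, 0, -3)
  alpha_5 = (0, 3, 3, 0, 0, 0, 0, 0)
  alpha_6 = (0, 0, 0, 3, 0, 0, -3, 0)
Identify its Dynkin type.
Compute the Cartan integers a_ij = 2(alpha_i, alpha_j)/(alpha_j, alpha_j); the resulting 6x6 Cartan matrix is
[[2, -1, 0, 0, 0, 0], [-1, 2, 0, -1, -1, 0], [0, 0, 2, 0, 0, -1], [0, -1, 0, 2, 0, -1], [0, -1, 0, 0, 2, 0], [0, 0, -1, -1, 0, 2]].
All simple roots have the same length, so the diagram is simply laced. The associated Dynkin diagram is a chain of 4 nodes with a fork of two nodes at one end (D_6), so the type is D_6 (the algebra so(12)).

D_6 (so(12))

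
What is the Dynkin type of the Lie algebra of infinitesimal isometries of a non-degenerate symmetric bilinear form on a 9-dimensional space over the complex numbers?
This is so(9) with 9 odd, which has dimension 9(9-1)/2 = 36 and rank (9-1)/2 = 4. In the classification of classical Lie algebras, the orthogonal algebra so(2n+1) in an odd number of variables has type B_n; here n = 4, so the Dynkin diagram is a chain of 4 nodes with a double edge at one end; the terminal node there is the unique short simple root (B_4). Hence the type is B_4.

B_4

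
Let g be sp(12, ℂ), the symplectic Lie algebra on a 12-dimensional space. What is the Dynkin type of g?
This is sp(12), which has dimension 12(12+1)/2 = 78 and rank 12/2 = 6. In the classification of classical Lie algebras, the symplectic algebra sp(2n) has type C_n; here n = 6, so the Dynkin diagram is a chain of 6 nodes with a double edge at one end; the terminal node there is the unique long simple root (C_6). Hence the type is C_6.

C_6 (sp(12))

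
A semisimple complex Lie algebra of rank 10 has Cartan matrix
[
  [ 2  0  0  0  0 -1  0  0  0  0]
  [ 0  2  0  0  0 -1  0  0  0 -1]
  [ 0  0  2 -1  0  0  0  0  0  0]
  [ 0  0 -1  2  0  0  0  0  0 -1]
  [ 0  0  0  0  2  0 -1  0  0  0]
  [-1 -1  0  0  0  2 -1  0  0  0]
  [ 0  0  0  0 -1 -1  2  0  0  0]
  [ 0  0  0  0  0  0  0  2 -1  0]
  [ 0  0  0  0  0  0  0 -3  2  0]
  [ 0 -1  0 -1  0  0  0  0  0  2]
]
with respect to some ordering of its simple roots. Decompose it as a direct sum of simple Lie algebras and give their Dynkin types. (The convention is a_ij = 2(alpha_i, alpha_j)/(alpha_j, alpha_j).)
The diagram associated to this matrix has two connected components: the simple roots {alpha_1, alpha_2, alpha_3, alpha_4, alpha_5, alpha_6, alpha_7, alpha_10} form a chain of 7 nodes with one extra node attached to the third node from one end (E_8), and {alpha_8, alpha_9} form two nodes joined by a triple edge (G_2). A semisimple Lie algebra decomposes uniquely as the direct sum of simple ideals, one per connected component of its Dynkin diagram, so g ≅ E_8 ⊕ G_2 (dimension 248 + 14 = 262).

E_8 ⊕ G_2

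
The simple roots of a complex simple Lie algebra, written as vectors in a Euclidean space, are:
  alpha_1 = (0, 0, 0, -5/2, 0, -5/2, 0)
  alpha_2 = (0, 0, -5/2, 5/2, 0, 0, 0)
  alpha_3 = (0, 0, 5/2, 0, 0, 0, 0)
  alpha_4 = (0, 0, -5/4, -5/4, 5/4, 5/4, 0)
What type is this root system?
F_4

Compute the Cartan integers a_ij = 2(alpha_i, alpha_j)/(alpha_j, alpha_j); the resulting 4x4 Cartan matrix is
[[2, -1, 0, 0], [-1, 2, -2, 0], [0, -1, 2, -1], [0, 0, -1, 2]].
The roots have two lengths (squared-length ratio 2:1); the short ones are alpha_{3,4}. The associated Dynkin diagram is a chain of 4 nodes with a double edge between the middle two (F_4), so the type is F_4.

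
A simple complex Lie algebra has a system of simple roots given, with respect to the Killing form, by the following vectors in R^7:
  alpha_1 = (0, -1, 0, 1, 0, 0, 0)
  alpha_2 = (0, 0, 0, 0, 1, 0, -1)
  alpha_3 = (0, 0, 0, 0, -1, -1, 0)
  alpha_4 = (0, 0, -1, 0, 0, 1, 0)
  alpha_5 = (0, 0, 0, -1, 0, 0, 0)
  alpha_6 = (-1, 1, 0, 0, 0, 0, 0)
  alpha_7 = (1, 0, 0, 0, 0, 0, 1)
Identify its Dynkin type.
Compute the Cartan integers a_ij = 2(alpha_i, alpha_j)/(alpha_j, alpha_j); the resulting 7x7 Cartan matrix is
[[2, 0, 0, 0, -2, -1, 0], [0, 2, -1, 0, 0, 0, -1], [0, -1, 2, -1, 0, 0, 0], [0, 0, -1, 2, 0, 0, 0], [-1, 0, 0, 0, 2, 0, 0], [-1, 0, 0, 0, 0, 2, -1], [0, -1, 0, 0, 0, -1, 2]].
The roots have two lengths (squared-length ratio 2:1); the short ones are alpha_{5}. The associated Dynkin diagram is a chain of 7 nodes with a double edge at one end; the terminal node there is the unique short simple root (B_7), so the type is B_7 (the algebra so(15)).

B_7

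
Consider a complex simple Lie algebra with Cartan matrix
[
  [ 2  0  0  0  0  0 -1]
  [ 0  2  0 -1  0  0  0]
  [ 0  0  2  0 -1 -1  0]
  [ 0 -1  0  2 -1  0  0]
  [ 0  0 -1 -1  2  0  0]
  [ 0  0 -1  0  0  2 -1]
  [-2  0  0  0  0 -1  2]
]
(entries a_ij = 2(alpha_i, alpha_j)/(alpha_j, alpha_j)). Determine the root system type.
B_7

The matrix has rank 7 with 2's on the diagonal. Reading the off-diagonal entries as Dynkin edges (a single edge where a_ij = a_ji = -1; a double or triple edge where a_ij * a_ji = 2 or 3), the diagram is a chain of 7 nodes with a double edge at one end; the terminal node there is the unique short simple root (B_7). One simple-root ordering that puts it in standard form is (alpha_2, alpha_4, alpha_5, alpha_3, alpha_6, alpha_7, alpha_1). So the algebra is type B_7, i.e. so(15).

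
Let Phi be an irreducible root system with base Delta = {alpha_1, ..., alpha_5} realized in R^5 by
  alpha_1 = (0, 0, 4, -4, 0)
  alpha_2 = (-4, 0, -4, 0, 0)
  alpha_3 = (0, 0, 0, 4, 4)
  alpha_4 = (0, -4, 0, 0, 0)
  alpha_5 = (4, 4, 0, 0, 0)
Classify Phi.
Compute the Cartan integers a_ij = 2(alpha_i, alpha_j)/(alpha_j, alpha_j); the resulting 5x5 Cartan matrix is
[[2, -1, -1, 0, 0], [-1, 2, 0, 0, -1], [-1, 0, 2, 0, 0], [0, 0, 0, 2, -1], [0, -1, 0, -2, 2]].
The roots have two lengths (squared-length ratio 2:1); the short ones are alpha_{4}. The associated Dynkin diagram is a chain of 5 nodes with a double edge at one end; the terminal node there is the unique short simple root (B_5), so the type is B_5 (the algebra so(11)).

B5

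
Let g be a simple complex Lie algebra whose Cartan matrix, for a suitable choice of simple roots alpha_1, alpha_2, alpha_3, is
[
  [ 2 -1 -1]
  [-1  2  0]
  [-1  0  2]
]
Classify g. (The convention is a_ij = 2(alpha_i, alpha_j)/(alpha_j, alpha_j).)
A_3 (sl(4))

The matrix has rank 3 with 2's on the diagonal. Reading the off-diagonal entries as Dynkin edges (a single edge where a_ij = a_ji = -1; a double or triple edge where a_ij * a_ji = 2 or 3), the diagram is a chain of 3 nodes with single edges (A_3). One simple-root ordering that puts it in standard form is (alpha_3, alpha_1, alpha_2). So the algebra is type A_3, i.e. sl(4).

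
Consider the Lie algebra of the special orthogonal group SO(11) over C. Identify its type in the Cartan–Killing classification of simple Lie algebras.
This is so(11) with 11 odd, which has dimension 11(11-1)/2 = 55 and rank (11-1)/2 = 5. In the classification of classical Lie algebras, the orthogonal algebra so(2n+1) in an odd number of variables has type B_n; here n = 5, so the Dynkin diagram is a chain of 5 nodes with a double edge at one end; the terminal node there is the unique short simple root (B_5). Hence the type is B_5.

B5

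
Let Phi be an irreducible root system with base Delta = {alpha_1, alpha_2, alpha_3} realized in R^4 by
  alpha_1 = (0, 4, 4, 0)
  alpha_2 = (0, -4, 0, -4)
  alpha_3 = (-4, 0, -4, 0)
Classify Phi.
A_3 (sl(4))

Compute the Cartan integers a_ij = 2(alpha_i, alpha_j)/(alpha_j, alpha_j); the resulting 3x3 Cartan matrix is
[[2, -1, -1], [-1, 2, 0], [-1, 0, 2]].
All simple roots have the same length, so the diagram is simply laced. The associated Dynkin diagram is a chain of 3 nodes with single edges (A_3), so the type is A_3 (the algebra sl(4)).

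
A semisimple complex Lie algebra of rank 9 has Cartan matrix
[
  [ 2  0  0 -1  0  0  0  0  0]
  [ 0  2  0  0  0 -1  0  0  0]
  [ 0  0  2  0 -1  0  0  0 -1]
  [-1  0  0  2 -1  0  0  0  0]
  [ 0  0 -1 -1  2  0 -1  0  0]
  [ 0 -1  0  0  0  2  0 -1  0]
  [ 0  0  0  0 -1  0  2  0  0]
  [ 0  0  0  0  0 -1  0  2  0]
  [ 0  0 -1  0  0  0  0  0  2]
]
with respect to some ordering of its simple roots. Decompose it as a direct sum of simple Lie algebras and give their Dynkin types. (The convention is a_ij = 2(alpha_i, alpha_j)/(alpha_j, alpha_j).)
A_3 ⊕ E_6

The diagram associated to this matrix has two connected components: the simple roots {alpha_2, alpha_6, alpha_8} form a chain of 3 nodes with single edges (A_3), and {alpha_1, alpha_3, alpha_4, alpha_5, alpha_7, alpha_9} form a chain of 5 nodes with one extra node attached to the third node from one end (E_6). A semisimple Lie algebra decomposes uniquely as the direct sum of simple ideals, one per connected component of its Dynkin diagram, so g ≅ A_3 ⊕ E_6 (dimension 15 + 78 = 93).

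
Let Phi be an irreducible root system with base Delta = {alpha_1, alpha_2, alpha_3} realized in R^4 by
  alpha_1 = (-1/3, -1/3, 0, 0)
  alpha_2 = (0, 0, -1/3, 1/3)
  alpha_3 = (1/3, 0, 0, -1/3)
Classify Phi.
A_3 (sl(4))

Compute the Cartan integers a_ij = 2(alpha_i, alpha_j)/(alpha_j, alpha_j); the resulting 3x3 Cartan matrix is
[[2, 0, -1], [0, 2, -1], [-1, -1, 2]].
All simple roots have the same length, so the diagram is simply laced. The associated Dynkin diagram is a chain of 3 nodes with single edges (A_3), so the type is A_3 (the algebra sl(4)).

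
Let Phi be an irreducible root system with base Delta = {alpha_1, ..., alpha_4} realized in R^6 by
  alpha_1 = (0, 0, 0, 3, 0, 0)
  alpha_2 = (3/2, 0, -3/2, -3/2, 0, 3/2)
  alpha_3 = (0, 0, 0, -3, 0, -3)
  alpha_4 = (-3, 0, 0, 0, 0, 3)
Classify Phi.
F4

Compute the Cartan integers a_ij = 2(alpha_i, alpha_j)/(alpha_j, alpha_j); the resulting 4x4 Cartan matrix is
[[2, -1, -1, 0], [-1, 2, 0, 0], [-2, 0, 2, -1], [0, 0, -1, 2]].
The roots have two lengths (squared-length ratio 2:1); the short ones are alpha_{1,2}. The associated Dynkin diagram is a chain of 4 nodes with a double edge between the middle two (F_4), so the type is F_4.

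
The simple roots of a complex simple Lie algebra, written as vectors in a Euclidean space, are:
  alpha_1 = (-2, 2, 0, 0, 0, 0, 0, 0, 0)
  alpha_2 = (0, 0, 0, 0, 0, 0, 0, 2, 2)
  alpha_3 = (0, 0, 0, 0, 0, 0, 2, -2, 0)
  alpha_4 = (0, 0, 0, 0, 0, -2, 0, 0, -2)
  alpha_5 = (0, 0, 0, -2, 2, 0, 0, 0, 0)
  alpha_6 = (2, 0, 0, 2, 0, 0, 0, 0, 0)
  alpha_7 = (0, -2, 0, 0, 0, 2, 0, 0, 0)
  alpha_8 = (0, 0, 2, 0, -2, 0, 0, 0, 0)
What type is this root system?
A_8 (sl(9))

Compute the Cartan integers a_ij = 2(alpha_i, alpha_j)/(alpha_j, alpha_j); the resulting 8x8 Cartan matrix is
[[2, 0, 0, 0, 0, -1, -1, 0], [0, 2, -1, -1, 0, 0, 0, 0], [0, -1, 2, 0, 0, 0, 0, 0], [0, -1, 0, 2, 0, 0, -1, 0], [0, 0, 0, 0, 2, -1, 0, -1], [-1, 0, 0, 0, -1, 2, 0, 0], [-1, 0, 0, -1, 0, 0, 2, 0], [0, 0, 0, 0, -1, 0, 0, 2]].
All simple roots have the same length, so the diagram is simply laced. The associated Dynkin diagram is a chain of 8 nodes with single edges (A_8), so the type is A_8 (the algebra sl(9)).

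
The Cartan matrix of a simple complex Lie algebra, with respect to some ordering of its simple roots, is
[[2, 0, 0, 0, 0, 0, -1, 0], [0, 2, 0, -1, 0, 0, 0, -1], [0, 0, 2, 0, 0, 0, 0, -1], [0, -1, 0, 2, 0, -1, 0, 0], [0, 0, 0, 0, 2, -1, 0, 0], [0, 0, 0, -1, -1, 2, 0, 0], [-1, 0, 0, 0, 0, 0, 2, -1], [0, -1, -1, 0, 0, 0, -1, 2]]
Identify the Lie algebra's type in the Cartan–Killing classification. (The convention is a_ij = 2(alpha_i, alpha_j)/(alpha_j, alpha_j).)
The matrix has rank 8 with 2's on the diagonal. Reading the off-diagonal entries as Dynkin edges (a single edge where a_ij = a_ji = -1; a double or triple edge where a_ij * a_ji = 2 or 3), the diagram is a chain of 7 nodes with one extra node attached to the third node from one end (E_8). One simple-root ordering that puts it in standard form is (alpha_1, alpha_3, alpha_7, alpha_8, alpha_2, alpha_4, alpha_6, alpha_5). So the algebra is type E_8.

E_8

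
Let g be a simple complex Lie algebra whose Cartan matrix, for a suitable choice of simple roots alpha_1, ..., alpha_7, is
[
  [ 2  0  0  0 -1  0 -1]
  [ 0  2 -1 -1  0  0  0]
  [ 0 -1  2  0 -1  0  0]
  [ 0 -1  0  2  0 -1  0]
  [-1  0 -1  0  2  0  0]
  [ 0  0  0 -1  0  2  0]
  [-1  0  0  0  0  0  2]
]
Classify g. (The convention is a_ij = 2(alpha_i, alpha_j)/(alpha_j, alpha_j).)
The matrix has rank 7 with 2's on the diagonal. Reading the off-diagonal entries as Dynkin edges (a single edge where a_ij = a_ji = -1; a double or triple edge where a_ij * a_ji = 2 or 3), the diagram is a chain of 7 nodes with single edges (A_7). One simple-root ordering that puts it in standard form is (alpha_7, alpha_1, alpha_5, alpha_3, alpha_2, alpha_4, alpha_6). So the algebra is type A_7, i.e. sl(8).

A7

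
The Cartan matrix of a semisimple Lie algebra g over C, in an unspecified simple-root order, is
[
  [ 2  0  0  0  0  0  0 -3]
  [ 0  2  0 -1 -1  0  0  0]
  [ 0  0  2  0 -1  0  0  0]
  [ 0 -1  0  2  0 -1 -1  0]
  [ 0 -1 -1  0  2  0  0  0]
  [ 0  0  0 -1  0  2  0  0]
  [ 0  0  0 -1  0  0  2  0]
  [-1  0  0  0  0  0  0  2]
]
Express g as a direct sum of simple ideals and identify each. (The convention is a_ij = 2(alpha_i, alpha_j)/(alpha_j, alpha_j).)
The diagram associated to this matrix has two connected components: the simple roots {alpha_2, alpha_3, alpha_4, alpha_5, alpha_6, alpha_7} form a chain of 4 nodes with a fork of two nodes at one end (D_6), and {alpha_1, alpha_8} form two nodes joined by a triple edge (G_2). A semisimple Lie algebra decomposes uniquely as the direct sum of simple ideals, one per connected component of its Dynkin diagram, so g ≅ D_6 ⊕ G_2 (dimension 66 + 14 = 80).

D6 ⊕ G2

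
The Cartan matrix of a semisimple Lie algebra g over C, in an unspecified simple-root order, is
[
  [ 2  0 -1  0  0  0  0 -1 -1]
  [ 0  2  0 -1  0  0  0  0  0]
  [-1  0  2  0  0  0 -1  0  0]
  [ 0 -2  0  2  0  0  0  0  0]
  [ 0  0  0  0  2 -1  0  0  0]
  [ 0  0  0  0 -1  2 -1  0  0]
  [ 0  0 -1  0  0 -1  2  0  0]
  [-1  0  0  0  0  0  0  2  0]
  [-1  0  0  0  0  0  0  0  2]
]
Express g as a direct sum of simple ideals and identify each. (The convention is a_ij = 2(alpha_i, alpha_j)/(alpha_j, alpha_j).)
B2 ⊕ D7

The diagram associated to this matrix has two connected components: the simple roots {alpha_2, alpha_4} form a chain of 2 nodes with a double edge at one end; the terminal node there is the unique short simple root (B_2), and {alpha_1, alpha_3, alpha_5, alpha_6, alpha_7, alpha_8, alpha_9} form a chain of 5 nodes with a fork of two nodes at one end (D_7). A semisimple Lie algebra decomposes uniquely as the direct sum of simple ideals, one per connected component of its Dynkin diagram, so g ≅ B_2 ⊕ D_7 (dimension 10 + 91 = 101).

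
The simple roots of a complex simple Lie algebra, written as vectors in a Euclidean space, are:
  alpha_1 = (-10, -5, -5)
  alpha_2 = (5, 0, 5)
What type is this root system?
type G_2

Compute the Cartan integers a_ij = 2(alpha_i, alpha_j)/(alpha_j, alpha_j); the resulting 2x2 Cartan matrix is
[[2, -3], [-1, 2]].
The roots have two lengths (squared-length ratio 3:1); the short ones are alpha_{2}. The associated Dynkin diagram is two nodes joined by a triple edge (G_2), so the type is G_2.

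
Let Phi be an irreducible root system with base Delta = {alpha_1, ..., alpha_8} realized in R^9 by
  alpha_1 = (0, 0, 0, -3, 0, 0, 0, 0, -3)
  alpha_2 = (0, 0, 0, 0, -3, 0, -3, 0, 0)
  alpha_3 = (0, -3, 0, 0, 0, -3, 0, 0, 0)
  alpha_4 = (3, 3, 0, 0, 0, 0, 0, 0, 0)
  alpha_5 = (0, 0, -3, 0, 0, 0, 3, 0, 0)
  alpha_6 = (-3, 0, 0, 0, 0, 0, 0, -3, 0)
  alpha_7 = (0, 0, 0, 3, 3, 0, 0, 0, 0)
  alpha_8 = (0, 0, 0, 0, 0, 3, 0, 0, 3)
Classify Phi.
type A_8

Compute the Cartan integers a_ij = 2(alpha_i, alpha_j)/(alpha_j, alpha_j); the resulting 8x8 Cartan matrix is
[[2, 0, 0, 0, 0, 0, -1, -1], [0, 2, 0, 0, -1, 0, -1, 0], [0, 0, 2, -1, 0, 0, 0, -1], [0, 0, -1, 2, 0, -1, 0, 0], [0, -1, 0, 0, 2, 0, 0, 0], [0, 0, 0, -1, 0, 2, 0, 0], [-1, -1, 0, 0, 0, 0, 2, 0], [-1, 0, -1, 0, 0, 0, 0, 2]].
All simple roots have the same length, so the diagram is simply laced. The associated Dynkin diagram is a chain of 8 nodes with single edges (A_8), so the type is A_8 (the algebra sl(9)).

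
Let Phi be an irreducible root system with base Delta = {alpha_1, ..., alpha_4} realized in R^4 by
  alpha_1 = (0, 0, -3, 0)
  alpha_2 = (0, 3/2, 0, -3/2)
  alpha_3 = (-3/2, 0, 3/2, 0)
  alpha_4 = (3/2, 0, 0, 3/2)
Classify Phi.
type C_4

Compute the Cartan integers a_ij = 2(alpha_i, alpha_j)/(alpha_j, alpha_j); the resulting 4x4 Cartan matrix is
[[2, 0, -2, 0], [0, 2, 0, -1], [-1, 0, 2, -1], [0, -1, -1, 2]].
The roots have two lengths (squared-length ratio 2:1); the short ones are alpha_{2,3,4}. The associated Dynkin diagram is a chain of 4 nodes with a double edge at one end; the terminal node there is the unique long simple root (C_4), so the type is C_4 (the algebra sp(8)).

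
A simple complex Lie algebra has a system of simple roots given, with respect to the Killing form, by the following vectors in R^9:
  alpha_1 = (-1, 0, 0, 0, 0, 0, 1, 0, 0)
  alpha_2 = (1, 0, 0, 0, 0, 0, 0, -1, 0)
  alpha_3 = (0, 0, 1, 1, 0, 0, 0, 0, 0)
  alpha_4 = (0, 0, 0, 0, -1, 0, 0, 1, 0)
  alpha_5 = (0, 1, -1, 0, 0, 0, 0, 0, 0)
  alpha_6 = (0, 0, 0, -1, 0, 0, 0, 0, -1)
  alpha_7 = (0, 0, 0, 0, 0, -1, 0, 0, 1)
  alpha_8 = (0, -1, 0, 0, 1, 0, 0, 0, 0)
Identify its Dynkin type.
Compute the Cartan integers a_ij = 2(alpha_i, alpha_j)/(alpha_j, alpha_j); the resulting 8x8 Cartan matrix is
[[2, -1, 0, 0, 0, 0, 0, 0], [-1, 2, 0, -1, 0, 0, 0, 0], [0, 0, 2, 0, -1, -1, 0, 0], [0, -1, 0, 2, 0, 0, 0, -1], [0, 0, -1, 0, 2, 0, 0, -1], [0, 0, -1, 0, 0, 2, -1, 0], [0, 0, 0, 0, 0, -1, 2, 0], [0, 0, 0, -1, -1, 0, 0, 2]].
All simple roots have the same length, so the diagram is simply laced. The associated Dynkin diagram is a chain of 8 nodes with single edges (A_8), so the type is A_8 (the algebra sl(9)).

type A_8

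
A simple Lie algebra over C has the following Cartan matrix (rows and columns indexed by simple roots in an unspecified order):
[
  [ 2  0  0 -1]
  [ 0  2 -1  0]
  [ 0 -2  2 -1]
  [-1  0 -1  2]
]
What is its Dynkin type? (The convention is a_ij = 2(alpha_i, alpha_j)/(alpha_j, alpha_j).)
B_4

The matrix has rank 4 with 2's on the diagonal. Reading the off-diagonal entries as Dynkin edges (a single edge where a_ij = a_ji = -1; a double or triple edge where a_ij * a_ji = 2 or 3), the diagram is a chain of 4 nodes with a double edge at one end; the terminal node there is the unique short simple root (B_4). One simple-root ordering that puts it in standard form is (alpha_1, alpha_4, alpha_3, alpha_2). So the algebra is type B_4, i.e. so(9).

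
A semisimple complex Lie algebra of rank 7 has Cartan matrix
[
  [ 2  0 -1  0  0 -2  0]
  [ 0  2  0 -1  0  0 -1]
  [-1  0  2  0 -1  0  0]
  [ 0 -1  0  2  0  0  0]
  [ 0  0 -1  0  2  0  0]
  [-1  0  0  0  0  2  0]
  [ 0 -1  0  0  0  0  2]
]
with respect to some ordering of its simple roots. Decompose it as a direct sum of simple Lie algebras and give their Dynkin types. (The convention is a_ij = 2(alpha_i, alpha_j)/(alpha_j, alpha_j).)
A_3 ⊕ B_4

The diagram associated to this matrix has two connected components: the simple roots {alpha_2, alpha_4, alpha_7} form a chain of 3 nodes with single edges (A_3), and {alpha_1, alpha_3, alpha_5, alpha_6} form a chain of 4 nodes with a double edge at one end; the terminal node there is the unique short simple root (B_4). A semisimple Lie algebra decomposes uniquely as the direct sum of simple ideals, one per connected component of its Dynkin diagram, so g ≅ A_3 ⊕ B_4 (dimension 15 + 36 = 51).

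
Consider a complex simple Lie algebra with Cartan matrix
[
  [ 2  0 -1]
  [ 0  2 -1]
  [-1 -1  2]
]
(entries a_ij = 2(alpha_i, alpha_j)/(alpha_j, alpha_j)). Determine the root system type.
The matrix has rank 3 with 2's on the diagonal. Reading the off-diagonal entries as Dynkin edges (a single edge where a_ij = a_ji = -1; a double or triple edge where a_ij * a_ji = 2 or 3), the diagram is a chain of 3 nodes with single edges (A_3). One simple-root ordering that puts it in standard form is (alpha_1, alpha_3, alpha_2). So the algebra is type A_3, i.e. sl(4).

type A_3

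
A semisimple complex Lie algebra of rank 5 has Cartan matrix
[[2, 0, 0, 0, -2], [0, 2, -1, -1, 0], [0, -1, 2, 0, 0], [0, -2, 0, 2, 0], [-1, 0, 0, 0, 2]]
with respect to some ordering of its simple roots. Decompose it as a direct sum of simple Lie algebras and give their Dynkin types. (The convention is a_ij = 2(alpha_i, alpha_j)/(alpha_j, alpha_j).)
The diagram associated to this matrix has two connected components: the simple roots {alpha_1, alpha_5} form a chain of 2 nodes with a double edge at one end; the terminal node there is the unique short simple root (B_2), and {alpha_2, alpha_3, alpha_4} form a chain of 3 nodes with a double edge at one end; the terminal node there is the unique long simple root (C_3). A semisimple Lie algebra decomposes uniquely as the direct sum of simple ideals, one per connected component of its Dynkin diagram, so g ≅ B_2 ⊕ C_3 (dimension 10 + 21 = 31).

B_2 + C_3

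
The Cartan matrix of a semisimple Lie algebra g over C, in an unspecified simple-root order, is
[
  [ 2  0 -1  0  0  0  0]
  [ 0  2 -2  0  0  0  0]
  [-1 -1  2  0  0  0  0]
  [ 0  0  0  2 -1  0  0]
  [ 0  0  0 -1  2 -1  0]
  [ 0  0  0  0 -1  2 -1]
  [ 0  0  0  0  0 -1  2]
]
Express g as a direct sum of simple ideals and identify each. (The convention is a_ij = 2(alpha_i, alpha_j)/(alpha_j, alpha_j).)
type A_4 + type C_3

The diagram associated to this matrix has two connected components: the simple roots {alpha_4, alpha_5, alpha_6, alpha_7} form a chain of 4 nodes with single edges (A_4), and {alpha_1, alpha_2, alpha_3} form a chain of 3 nodes with a double edge at one end; the terminal node there is the unique long simple root (C_3). A semisimple Lie algebra decomposes uniquely as the direct sum of simple ideals, one per connected component of its Dynkin diagram, so g ≅ A_4 ⊕ C_3 (dimension 24 + 21 = 45).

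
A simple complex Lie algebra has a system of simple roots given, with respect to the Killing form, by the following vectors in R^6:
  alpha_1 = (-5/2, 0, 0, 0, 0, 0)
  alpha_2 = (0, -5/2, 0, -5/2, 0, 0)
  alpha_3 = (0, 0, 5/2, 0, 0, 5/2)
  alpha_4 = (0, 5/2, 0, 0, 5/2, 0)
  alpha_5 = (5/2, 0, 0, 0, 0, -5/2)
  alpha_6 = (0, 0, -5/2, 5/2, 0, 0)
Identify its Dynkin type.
B_6 (so(13))

Compute the Cartan integers a_ij = 2(alpha_i, alpha_j)/(alpha_j, alpha_j); the resulting 6x6 Cartan matrix is
[[2, 0, 0, 0, -1, 0], [0, 2, 0, -1, 0, -1], [0, 0, 2, 0, -1, -1], [0, -1, 0, 2, 0, 0], [-2, 0, -1, 0, 2, 0], [0, -1, -1, 0, 0, 2]].
The roots have two lengths (squared-length ratio 2:1); the short ones are alpha_{1}. The associated Dynkin diagram is a chain of 6 nodes with a double edge at one end; the terminal node there is the unique short simple root (B_6), so the type is B_6 (the algebra so(13)).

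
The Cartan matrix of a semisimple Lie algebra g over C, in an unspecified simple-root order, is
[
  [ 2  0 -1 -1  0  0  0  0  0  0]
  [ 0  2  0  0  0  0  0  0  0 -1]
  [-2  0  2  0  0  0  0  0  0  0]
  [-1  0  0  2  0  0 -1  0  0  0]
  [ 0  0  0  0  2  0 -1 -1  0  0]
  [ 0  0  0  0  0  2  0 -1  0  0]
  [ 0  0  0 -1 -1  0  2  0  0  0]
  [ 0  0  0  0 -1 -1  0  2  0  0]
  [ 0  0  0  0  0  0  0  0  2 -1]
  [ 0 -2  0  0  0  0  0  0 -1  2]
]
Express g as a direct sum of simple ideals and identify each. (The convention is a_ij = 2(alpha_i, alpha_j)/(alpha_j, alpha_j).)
B3 + C7

The diagram associated to this matrix has two connected components: the simple roots {alpha_2, alpha_9, alpha_10} form a chain of 3 nodes with a double edge at one end; the terminal node there is the unique short simple root (B_3), and {alpha_1, alpha_3, alpha_4, alpha_5, alpha_6, alpha_7, alpha_8} form a chain of 7 nodes with a double edge at one end; the terminal node there is the unique long simple root (C_7). A semisimple Lie algebra decomposes uniquely as the direct sum of simple ideals, one per connected component of its Dynkin diagram, so g ≅ B_3 ⊕ C_7 (dimension 21 + 105 = 126).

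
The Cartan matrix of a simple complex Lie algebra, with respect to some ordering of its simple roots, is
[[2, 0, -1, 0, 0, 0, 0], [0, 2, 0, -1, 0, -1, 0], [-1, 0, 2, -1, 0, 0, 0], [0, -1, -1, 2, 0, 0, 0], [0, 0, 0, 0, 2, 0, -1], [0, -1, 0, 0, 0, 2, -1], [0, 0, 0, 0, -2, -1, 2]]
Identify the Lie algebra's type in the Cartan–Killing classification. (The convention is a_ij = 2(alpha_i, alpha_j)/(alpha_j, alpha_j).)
B_7 (so(15))

The matrix has rank 7 with 2's on the diagonal. Reading the off-diagonal entries as Dynkin edges (a single edge where a_ij = a_ji = -1; a double or triple edge where a_ij * a_ji = 2 or 3), the diagram is a chain of 7 nodes with a double edge at one end; the terminal node there is the unique short simple root (B_7). One simple-root ordering that puts it in standard form is (alpha_1, alpha_3, alpha_4, alpha_2, alpha_6, alpha_7, alpha_5). So the algebra is type B_7, i.e. so(15).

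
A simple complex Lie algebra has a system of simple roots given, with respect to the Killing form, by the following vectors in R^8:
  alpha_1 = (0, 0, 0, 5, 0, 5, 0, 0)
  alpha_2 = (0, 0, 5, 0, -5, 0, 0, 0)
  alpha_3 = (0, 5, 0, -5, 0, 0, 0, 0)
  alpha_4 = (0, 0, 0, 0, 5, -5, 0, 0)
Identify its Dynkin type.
Compute the Cartan integers a_ij = 2(alpha_i, alpha_j)/(alpha_j, alpha_j); the resulting 4x4 Cartan matrix is
[[2, 0, -1, -1], [0, 2, 0, -1], [-1, 0, 2, 0], [-1, -1, 0, 2]].
All simple roots have the same length, so the diagram is simply laced. The associated Dynkin diagram is a chain of 4 nodes with single edges (A_4), so the type is A_4 (the algebra sl(5)).

A4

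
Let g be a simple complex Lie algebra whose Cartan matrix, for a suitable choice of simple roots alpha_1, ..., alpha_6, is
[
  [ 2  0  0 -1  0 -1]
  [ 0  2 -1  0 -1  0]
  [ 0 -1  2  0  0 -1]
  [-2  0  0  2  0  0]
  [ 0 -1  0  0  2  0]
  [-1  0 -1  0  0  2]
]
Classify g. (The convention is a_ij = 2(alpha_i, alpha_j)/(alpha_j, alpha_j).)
C_6 (sp(12))

The matrix has rank 6 with 2's on the diagonal. Reading the off-diagonal entries as Dynkin edges (a single edge where a_ij = a_ji = -1; a double or triple edge where a_ij * a_ji = 2 or 3), the diagram is a chain of 6 nodes with a double edge at one end; the terminal node there is the unique long simple root (C_6). One simple-root ordering that puts it in standard form is (alpha_5, alpha_2, alpha_3, alpha_6, alpha_1, alpha_4). So the algebra is type C_6, i.e. sp(12).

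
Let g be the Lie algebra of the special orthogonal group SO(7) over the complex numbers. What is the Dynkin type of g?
This is so(7) with 7 odd, which has dimension 7(7-1)/2 = 21 and rank (7-1)/2 = 3. In the classification of classical Lie algebras, the orthogonal algebra so(2n+1) in an odd number of variables has type B_n; here n = 3, so the Dynkin diagram is a chain of 3 nodes with a double edge at one end; the terminal node there is the unique short simple root (B_3). Hence the type is B_3.

B_3 (so(7))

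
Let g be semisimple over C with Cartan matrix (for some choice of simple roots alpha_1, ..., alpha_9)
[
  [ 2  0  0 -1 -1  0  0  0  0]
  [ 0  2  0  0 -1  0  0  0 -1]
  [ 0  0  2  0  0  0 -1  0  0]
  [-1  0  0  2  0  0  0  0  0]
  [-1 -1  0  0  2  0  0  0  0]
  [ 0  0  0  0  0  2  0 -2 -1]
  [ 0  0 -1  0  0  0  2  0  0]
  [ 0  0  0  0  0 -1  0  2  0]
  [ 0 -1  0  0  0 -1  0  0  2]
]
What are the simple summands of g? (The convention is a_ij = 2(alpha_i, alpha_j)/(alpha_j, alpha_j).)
The diagram associated to this matrix has two connected components: the simple roots {alpha_3, alpha_7} form a chain of 2 nodes with single edges (A_2), and {alpha_1, alpha_2, alpha_4, alpha_5, alpha_6, alpha_8, alpha_9} form a chain of 7 nodes with a double edge at one end; the terminal node there is the unique short simple root (B_7). A semisimple Lie algebra decomposes uniquely as the direct sum of simple ideals, one per connected component of its Dynkin diagram, so g ≅ A_2 ⊕ B_7 (dimension 8 + 105 = 113).

A_2 (sl(3)) ⊕ B_7 (so(15))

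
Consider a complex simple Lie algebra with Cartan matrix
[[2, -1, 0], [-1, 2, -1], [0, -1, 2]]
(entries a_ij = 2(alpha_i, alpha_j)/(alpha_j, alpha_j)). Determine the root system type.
type A_3

The matrix has rank 3 with 2's on the diagonal. Reading the off-diagonal entries as Dynkin edges (a single edge where a_ij = a_ji = -1; a double or triple edge where a_ij * a_ji = 2 or 3), the diagram is a chain of 3 nodes with single edges (A_3). One simple-root ordering that puts it in standard form is (alpha_1, alpha_2, alpha_3). So the algebra is type A_3, i.e. sl(4).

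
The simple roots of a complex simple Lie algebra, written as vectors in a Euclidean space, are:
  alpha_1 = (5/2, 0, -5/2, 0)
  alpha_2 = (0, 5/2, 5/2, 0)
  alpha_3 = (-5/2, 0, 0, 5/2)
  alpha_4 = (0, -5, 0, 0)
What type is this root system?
Compute the Cartan integers a_ij = 2(alpha_i, alpha_j)/(alpha_j, alpha_j); the resulting 4x4 Cartan matrix is
[[2, -1, -1, 0], [-1, 2, 0, -1], [-1, 0, 2, 0], [0, -2, 0, 2]].
The roots have two lengths (squared-length ratio 2:1); the short ones are alpha_{1,2,3}. The associated Dynkin diagram is a chain of 4 nodes with a double edge at one end; the terminal node there is the unique long simple root (C_4), so the type is C_4 (the algebra sp(8)).

C4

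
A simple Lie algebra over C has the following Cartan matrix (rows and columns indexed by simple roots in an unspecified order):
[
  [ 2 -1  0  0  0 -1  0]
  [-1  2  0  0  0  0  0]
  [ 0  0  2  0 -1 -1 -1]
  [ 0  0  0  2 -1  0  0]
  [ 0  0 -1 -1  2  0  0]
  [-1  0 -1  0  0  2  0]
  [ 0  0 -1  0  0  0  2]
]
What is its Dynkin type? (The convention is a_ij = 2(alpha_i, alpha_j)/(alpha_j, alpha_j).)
type E_7

The matrix has rank 7 with 2's on the diagonal. Reading the off-diagonal entries as Dynkin edges (a single edge where a_ij = a_ji = -1; a double or triple edge where a_ij * a_ji = 2 or 3), the diagram is a chain of 6 nodes with one extra node attached to the third node from one end (E_7). One simple-root ordering that puts it in standard form is (alpha_4, alpha_7, alpha_5, alpha_3, alpha_6, alpha_1, alpha_2). So the algebra is type E_7.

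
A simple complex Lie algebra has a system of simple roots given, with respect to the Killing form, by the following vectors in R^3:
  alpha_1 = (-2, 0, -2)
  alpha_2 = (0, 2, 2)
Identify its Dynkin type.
A2

Compute the Cartan integers a_ij = 2(alpha_i, alpha_j)/(alpha_j, alpha_j); the resulting 2x2 Cartan matrix is
[[2, -1], [-1, 2]].
All simple roots have the same length, so the diagram is simply laced. The associated Dynkin diagram is a chain of 2 nodes with single edges (A_2), so the type is A_2 (the algebra sl(3)).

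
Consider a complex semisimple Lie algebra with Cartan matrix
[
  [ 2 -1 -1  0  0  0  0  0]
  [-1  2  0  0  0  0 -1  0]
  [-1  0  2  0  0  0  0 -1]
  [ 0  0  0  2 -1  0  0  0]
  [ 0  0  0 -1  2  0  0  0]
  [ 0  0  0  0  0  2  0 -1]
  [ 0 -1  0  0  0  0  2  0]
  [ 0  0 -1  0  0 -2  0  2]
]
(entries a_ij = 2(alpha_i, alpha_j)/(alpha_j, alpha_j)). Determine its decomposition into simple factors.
A_2 (sl(3)) ⊕ B_6 (so(13))

The diagram associated to this matrix has two connected components: the simple roots {alpha_4, alpha_5} form a chain of 2 nodes with single edges (A_2), and {alpha_1, alpha_2, alpha_3, alpha_6, alpha_7, alpha_8} form a chain of 6 nodes with a double edge at one end; the terminal node there is the unique short simple root (B_6). A semisimple Lie algebra decomposes uniquely as the direct sum of simple ideals, one per connected component of its Dynkin diagram, so g ≅ A_2 ⊕ B_6 (dimension 8 + 78 = 86).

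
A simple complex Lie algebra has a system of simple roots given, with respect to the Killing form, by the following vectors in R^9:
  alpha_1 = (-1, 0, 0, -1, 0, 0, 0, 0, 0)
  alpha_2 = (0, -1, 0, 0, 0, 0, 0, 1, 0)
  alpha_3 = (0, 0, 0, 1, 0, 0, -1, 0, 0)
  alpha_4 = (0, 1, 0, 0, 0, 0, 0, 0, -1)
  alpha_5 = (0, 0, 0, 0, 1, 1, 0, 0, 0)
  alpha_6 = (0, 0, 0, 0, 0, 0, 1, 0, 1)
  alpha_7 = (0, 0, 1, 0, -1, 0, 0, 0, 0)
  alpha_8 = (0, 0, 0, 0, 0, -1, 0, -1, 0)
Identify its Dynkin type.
A_8 (sl(9))

Compute the Cartan integers a_ij = 2(alpha_i, alpha_j)/(alpha_j, alpha_j); the resulting 8x8 Cartan matrix is
[[2, 0, -1, 0, 0, 0, 0, 0], [0, 2, 0, -1, 0, 0, 0, -1], [-1, 0, 2, 0, 0, -1, 0, 0], [0, -1, 0, 2, 0, -1, 0, 0], [0, 0, 0, 0, 2, 0, -1, -1], [0, 0, -1, -1, 0, 2, 0, 0], [0, 0, 0, 0, -1, 0, 2, 0], [0, -1, 0, 0, -1, 0, 0, 2]].
All simple roots have the same length, so the diagram is simply laced. The associated Dynkin diagram is a chain of 8 nodes with single edges (A_8), so the type is A_8 (the algebra sl(9)).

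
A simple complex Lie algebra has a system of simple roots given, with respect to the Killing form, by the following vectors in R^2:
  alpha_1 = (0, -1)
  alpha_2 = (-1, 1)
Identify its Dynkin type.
B_2 (so(5))

Compute the Cartan integers a_ij = 2(alpha_i, alpha_j)/(alpha_j, alpha_j); the resulting 2x2 Cartan matrix is
[[2, -1], [-2, 2]].
The roots have two lengths (squared-length ratio 2:1); the short ones are alpha_{1}. The associated Dynkin diagram is a chain of 2 nodes with a double edge at one end; the terminal node there is the unique short simple root (B_2), so the type is B_2 (the algebra so(5)).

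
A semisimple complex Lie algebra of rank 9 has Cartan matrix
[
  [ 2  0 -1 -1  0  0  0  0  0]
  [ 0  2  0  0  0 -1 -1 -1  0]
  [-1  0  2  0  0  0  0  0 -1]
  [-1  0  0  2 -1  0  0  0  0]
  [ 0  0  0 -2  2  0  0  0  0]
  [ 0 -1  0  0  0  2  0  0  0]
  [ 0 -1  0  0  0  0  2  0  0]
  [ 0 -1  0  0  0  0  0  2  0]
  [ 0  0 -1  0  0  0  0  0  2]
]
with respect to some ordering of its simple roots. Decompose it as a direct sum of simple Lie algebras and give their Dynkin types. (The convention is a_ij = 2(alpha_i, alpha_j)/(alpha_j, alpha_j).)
The diagram associated to this matrix has two connected components: the simple roots {alpha_1, alpha_3, alpha_4, alpha_5, alpha_9} form a chain of 5 nodes with a double edge at one end; the terminal node there is the unique long simple root (C_5), and {alpha_2, alpha_6, alpha_7, alpha_8} form a chain of 2 nodes with a fork of two nodes at one end (D_4). A semisimple Lie algebra decomposes uniquely as the direct sum of simple ideals, one per connected component of its Dynkin diagram, so g ≅ C_5 ⊕ D_4 (dimension 55 + 28 = 83).

C_5 (sp(10)) ⊕ D_4 (so(8))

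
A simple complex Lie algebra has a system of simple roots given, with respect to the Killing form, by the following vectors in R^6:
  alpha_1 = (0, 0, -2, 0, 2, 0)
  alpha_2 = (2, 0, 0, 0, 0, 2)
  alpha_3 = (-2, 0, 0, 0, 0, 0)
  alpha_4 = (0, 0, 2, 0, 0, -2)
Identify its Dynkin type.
Compute the Cartan integers a_ij = 2(alpha_i, alpha_j)/(alpha_j, alpha_j); the resulting 4x4 Cartan matrix is
[[2, 0, 0, -1], [0, 2, -2, -1], [0, -1, 2, 0], [-1, -1, 0, 2]].
The roots have two lengths (squared-length ratio 2:1); the short ones are alpha_{3}. The associated Dynkin diagram is a chain of 4 nodes with a double edge at one end; the terminal node there is the unique short simple root (B_4), so the type is B_4 (the algebra so(9)).

B_4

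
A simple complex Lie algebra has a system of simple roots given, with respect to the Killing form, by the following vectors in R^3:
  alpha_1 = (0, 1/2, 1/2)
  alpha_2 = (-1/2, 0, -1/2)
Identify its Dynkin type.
A2

Compute the Cartan integers a_ij = 2(alpha_i, alpha_j)/(alpha_j, alpha_j); the resulting 2x2 Cartan matrix is
[[2, -1], [-1, 2]].
All simple roots have the same length, so the diagram is simply laced. The associated Dynkin diagram is a chain of 2 nodes with single edges (A_2), so the type is A_2 (the algebra sl(3)).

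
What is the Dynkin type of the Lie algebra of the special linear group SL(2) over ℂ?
This is sl(2), which has dimension 2^2 - 1 = 3 and rank 2 - 1 = 1 (a Cartan subalgebra is the diagonal traceless matrices). In the classification of classical Lie algebras, the special linear algebra sl(n+1) has type A_n; here n = 1, so the Dynkin diagram is a chain of 1 nodes with single edges (A_1). Hence the type is A_1.

A1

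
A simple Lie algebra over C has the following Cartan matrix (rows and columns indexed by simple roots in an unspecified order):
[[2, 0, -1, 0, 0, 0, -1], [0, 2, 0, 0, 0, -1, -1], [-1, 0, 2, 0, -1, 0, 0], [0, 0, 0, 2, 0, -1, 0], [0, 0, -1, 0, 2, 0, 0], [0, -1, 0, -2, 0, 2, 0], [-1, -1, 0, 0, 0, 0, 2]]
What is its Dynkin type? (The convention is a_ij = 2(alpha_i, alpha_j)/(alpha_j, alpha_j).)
type B_7

The matrix has rank 7 with 2's on the diagonal. Reading the off-diagonal entries as Dynkin edges (a single edge where a_ij = a_ji = -1; a double or triple edge where a_ij * a_ji = 2 or 3), the diagram is a chain of 7 nodes with a double edge at one end; the terminal node there is the unique short simple root (B_7). One simple-root ordering that puts it in standard form is (alpha_5, alpha_3, alpha_1, alpha_7, alpha_2, alpha_6, alpha_4). So the algebra is type B_7, i.e. so(15).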